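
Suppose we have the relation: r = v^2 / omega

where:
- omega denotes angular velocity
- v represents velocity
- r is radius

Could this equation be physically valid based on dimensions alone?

No

omega (angular velocity) has dimensions [T^-1].
v (velocity) has dimensions [L T^-1].
r (radius) has dimensions [L].

Left side: [L]
Right side: [L^2 T^-1]

The two sides have different dimensions, so the equation is NOT dimensionally consistent.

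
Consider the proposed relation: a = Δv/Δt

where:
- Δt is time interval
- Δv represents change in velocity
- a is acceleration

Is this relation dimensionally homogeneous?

Yes

Δt (time interval) has dimensions [T].
Δv (change in velocity) has dimensions [L T^-1].
a (acceleration) has dimensions [L T^-2].

Left side: [L T^-2]
Right side: [L T^-2]

Both sides have the same dimensions, so the equation is dimensionally consistent.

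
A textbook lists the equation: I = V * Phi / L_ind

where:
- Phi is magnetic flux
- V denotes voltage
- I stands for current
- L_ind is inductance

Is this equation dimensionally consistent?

No

Phi (magnetic flux) has dimensions [I^-1 L^2 M T^-2].
V (voltage) has dimensions [I^-1 L^2 M T^-3].
I (current) has dimensions [I].
L_ind (inductance) has dimensions [I^-2 L^2 M T^-2].

Left side: [I]
Right side: [L^2 M T^-3]

The two sides have different dimensions, so the equation is NOT dimensionally consistent.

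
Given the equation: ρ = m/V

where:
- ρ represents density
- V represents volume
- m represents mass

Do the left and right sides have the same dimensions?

Yes

ρ (density) has dimensions [L^-3 M].
V (volume) has dimensions [L^3].
m (mass) has dimensions [M].

Left side: [L^-3 M]
Right side: [L^-3 M]

Both sides have the same dimensions, so the equation is dimensionally consistent.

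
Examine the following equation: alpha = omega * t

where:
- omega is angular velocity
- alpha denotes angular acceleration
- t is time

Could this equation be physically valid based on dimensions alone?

No

omega (angular velocity) has dimensions [T^-1].
alpha (angular acceleration) has dimensions [T^-2].
t (time) has dimensions [T].

Left side: [T^-2]
Right side: [dimensionless]

The two sides have different dimensions, so the equation is NOT dimensionally consistent.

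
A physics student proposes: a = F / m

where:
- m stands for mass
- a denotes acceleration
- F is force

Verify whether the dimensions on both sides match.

Yes

m (mass) has dimensions [M].
a (acceleration) has dimensions [L T^-2].
F (force) has dimensions [L M T^-2].

Left side: [L T^-2]
Right side: [L T^-2]

Both sides have the same dimensions, so the equation is dimensionally consistent.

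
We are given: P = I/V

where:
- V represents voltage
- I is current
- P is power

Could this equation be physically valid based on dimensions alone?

No

V (voltage) has dimensions [I^-1 L^2 M T^-3].
I (current) has dimensions [I].
P (power) has dimensions [L^2 M T^-3].

Left side: [L^2 M T^-3]
Right side: [I^2 L^-2 M^-1 T^3]

The two sides have different dimensions, so the equation is NOT dimensionally consistent.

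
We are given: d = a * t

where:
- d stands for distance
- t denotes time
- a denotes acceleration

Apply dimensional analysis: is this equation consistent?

No

d (distance) has dimensions [L].
t (time) has dimensions [T].
a (acceleration) has dimensions [L T^-2].

Left side: [L]
Right side: [L T^-1]

The two sides have different dimensions, so the equation is NOT dimensionally consistent.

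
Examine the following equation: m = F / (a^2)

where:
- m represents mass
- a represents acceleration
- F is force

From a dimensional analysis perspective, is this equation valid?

No

m (mass) has dimensions [M].
a (acceleration) has dimensions [L T^-2].
F (force) has dimensions [L M T^-2].

Left side: [M]
Right side: [L^-1 M T^2]

The two sides have different dimensions, so the equation is NOT dimensionally consistent.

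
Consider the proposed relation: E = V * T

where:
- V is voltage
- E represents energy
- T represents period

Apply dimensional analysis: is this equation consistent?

No

V (voltage) has dimensions [I^-1 L^2 M T^-3].
E (energy) has dimensions [L^2 M T^-2].
T (period) has dimensions [T].

Left side: [L^2 M T^-2]
Right side: [I^-1 L^2 M T^-2]

The two sides have different dimensions, so the equation is NOT dimensionally consistent.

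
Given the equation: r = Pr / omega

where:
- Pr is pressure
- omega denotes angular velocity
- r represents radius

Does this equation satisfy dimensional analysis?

No

Pr (pressure) has dimensions [L^-1 M T^-2].
omega (angular velocity) has dimensions [T^-1].
r (radius) has dimensions [L].

Left side: [L]
Right side: [L^-1 M T^-1]

The two sides have different dimensions, so the equation is NOT dimensionally consistent.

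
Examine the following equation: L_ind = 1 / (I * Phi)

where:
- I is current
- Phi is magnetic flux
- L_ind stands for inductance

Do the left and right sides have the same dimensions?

No

I (current) has dimensions [I].
Phi (magnetic flux) has dimensions [I^-1 L^2 M T^-2].
L_ind (inductance) has dimensions [I^-2 L^2 M T^-2].

Left side: [I^-2 L^2 M T^-2]
Right side: [L^-2 M^-1 T^2]

The two sides have different dimensions, so the equation is NOT dimensionally consistent.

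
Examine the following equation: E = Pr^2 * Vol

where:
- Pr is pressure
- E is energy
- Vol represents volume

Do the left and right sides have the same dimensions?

No

Pr (pressure) has dimensions [L^-1 M T^-2].
E (energy) has dimensions [L^2 M T^-2].
Vol (volume) has dimensions [L^3].

Left side: [L^2 M T^-2]
Right side: [L M^2 T^-4]

The two sides have different dimensions, so the equation is NOT dimensionally consistent.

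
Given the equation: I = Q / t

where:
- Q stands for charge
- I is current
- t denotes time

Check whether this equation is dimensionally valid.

Yes

Q (charge) has dimensions [I T].
I (current) has dimensions [I].
t (time) has dimensions [T].

Left side: [I]
Right side: [I]

Both sides have the same dimensions, so the equation is dimensionally consistent.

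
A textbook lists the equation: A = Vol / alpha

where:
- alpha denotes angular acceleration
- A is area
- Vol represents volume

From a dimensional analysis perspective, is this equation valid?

No

alpha (angular acceleration) has dimensions [T^-2].
A (area) has dimensions [L^2].
Vol (volume) has dimensions [L^3].

Left side: [L^2]
Right side: [L^3 T^2]

The two sides have different dimensions, so the equation is NOT dimensionally consistent.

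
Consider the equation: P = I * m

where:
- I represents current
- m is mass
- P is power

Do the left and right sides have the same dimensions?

No

I (current) has dimensions [I].
m (mass) has dimensions [M].
P (power) has dimensions [L^2 M T^-3].

Left side: [L^2 M T^-3]
Right side: [I M]

The two sides have different dimensions, so the equation is NOT dimensionally consistent.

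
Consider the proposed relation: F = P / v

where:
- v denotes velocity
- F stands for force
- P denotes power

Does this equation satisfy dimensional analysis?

Yes

v (velocity) has dimensions [L T^-1].
F (force) has dimensions [L M T^-2].
P (power) has dimensions [L^2 M T^-3].

Left side: [L M T^-2]
Right side: [L M T^-2]

Both sides have the same dimensions, so the equation is dimensionally consistent.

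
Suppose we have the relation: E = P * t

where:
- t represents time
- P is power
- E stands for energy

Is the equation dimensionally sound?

Yes

t (time) has dimensions [T].
P (power) has dimensions [L^2 M T^-3].
E (energy) has dimensions [L^2 M T^-2].

Left side: [L^2 M T^-2]
Right side: [L^2 M T^-2]

Both sides have the same dimensions, so the equation is dimensionally consistent.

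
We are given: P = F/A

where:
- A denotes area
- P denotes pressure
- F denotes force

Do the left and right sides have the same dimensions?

Yes

A (area) has dimensions [L^2].
P (pressure) has dimensions [L^-1 M T^-2].
F (force) has dimensions [L M T^-2].

Left side: [L^-1 M T^-2]
Right side: [L^-1 M T^-2]

Both sides have the same dimensions, so the equation is dimensionally consistent.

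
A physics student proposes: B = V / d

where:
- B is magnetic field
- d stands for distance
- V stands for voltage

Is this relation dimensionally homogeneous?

No

B (magnetic field) has dimensions [I^-1 M T^-2].
d (distance) has dimensions [L].
V (voltage) has dimensions [I^-1 L^2 M T^-3].

Left side: [I^-1 M T^-2]
Right side: [I^-1 L M T^-3]

The two sides have different dimensions, so the equation is NOT dimensionally consistent.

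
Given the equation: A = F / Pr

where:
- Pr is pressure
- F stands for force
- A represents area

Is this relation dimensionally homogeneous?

Yes

Pr (pressure) has dimensions [L^-1 M T^-2].
F (force) has dimensions [L M T^-2].
A (area) has dimensions [L^2].

Left side: [L^2]
Right side: [L^2]

Both sides have the same dimensions, so the equation is dimensionally consistent.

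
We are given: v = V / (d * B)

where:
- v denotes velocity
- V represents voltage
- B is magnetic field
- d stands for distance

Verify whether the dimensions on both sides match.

Yes

v (velocity) has dimensions [L T^-1].
V (voltage) has dimensions [I^-1 L^2 M T^-3].
B (magnetic field) has dimensions [I^-1 M T^-2].
d (distance) has dimensions [L].

Left side: [L T^-1]
Right side: [L T^-1]

Both sides have the same dimensions, so the equation is dimensionally consistent.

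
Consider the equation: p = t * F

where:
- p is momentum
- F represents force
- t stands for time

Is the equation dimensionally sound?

Yes

p (momentum) has dimensions [L M T^-1].
F (force) has dimensions [L M T^-2].
t (time) has dimensions [T].

Left side: [L M T^-1]
Right side: [L M T^-1]

Both sides have the same dimensions, so the equation is dimensionally consistent.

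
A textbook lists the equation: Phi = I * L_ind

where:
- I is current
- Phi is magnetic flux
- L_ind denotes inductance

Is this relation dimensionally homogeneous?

Yes

I (current) has dimensions [I].
Phi (magnetic flux) has dimensions [I^-1 L^2 M T^-2].
L_ind (inductance) has dimensions [I^-2 L^2 M T^-2].

Left side: [I^-1 L^2 M T^-2]
Right side: [I^-1 L^2 M T^-2]

Both sides have the same dimensions, so the equation is dimensionally consistent.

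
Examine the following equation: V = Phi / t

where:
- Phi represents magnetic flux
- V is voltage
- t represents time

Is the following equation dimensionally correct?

Yes

Phi (magnetic flux) has dimensions [I^-1 L^2 M T^-2].
V (voltage) has dimensions [I^-1 L^2 M T^-3].
t (time) has dimensions [T].

Left side: [I^-1 L^2 M T^-3]
Right side: [I^-1 L^2 M T^-3]

Both sides have the same dimensions, so the equation is dimensionally consistent.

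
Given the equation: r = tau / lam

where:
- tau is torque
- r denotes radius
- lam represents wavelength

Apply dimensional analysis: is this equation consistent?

No

tau (torque) has dimensions [L^2 M T^-2].
r (radius) has dimensions [L].
lam (wavelength) has dimensions [L].

Left side: [L]
Right side: [L M T^-2]

The two sides have different dimensions, so the equation is NOT dimensionally consistent.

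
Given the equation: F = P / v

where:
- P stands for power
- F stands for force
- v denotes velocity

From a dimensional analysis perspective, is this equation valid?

Yes

P (power) has dimensions [L^2 M T^-3].
F (force) has dimensions [L M T^-2].
v (velocity) has dimensions [L T^-1].

Left side: [L M T^-2]
Right side: [L M T^-2]

Both sides have the same dimensions, so the equation is dimensionally consistent.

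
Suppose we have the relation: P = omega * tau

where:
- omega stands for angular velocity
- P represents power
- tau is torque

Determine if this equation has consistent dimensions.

Yes

omega (angular velocity) has dimensions [T^-1].
P (power) has dimensions [L^2 M T^-3].
tau (torque) has dimensions [L^2 M T^-2].

Left side: [L^2 M T^-3]
Right side: [L^2 M T^-3]

Both sides have the same dimensions, so the equation is dimensionally consistent.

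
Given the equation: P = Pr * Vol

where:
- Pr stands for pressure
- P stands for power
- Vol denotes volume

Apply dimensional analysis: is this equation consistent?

No

Pr (pressure) has dimensions [L^-1 M T^-2].
P (power) has dimensions [L^2 M T^-3].
Vol (volume) has dimensions [L^3].

Left side: [L^2 M T^-3]
Right side: [L^2 M T^-2]

The two sides have different dimensions, so the equation is NOT dimensionally consistent.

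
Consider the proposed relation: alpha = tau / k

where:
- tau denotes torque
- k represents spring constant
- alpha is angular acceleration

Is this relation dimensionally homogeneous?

No

tau (torque) has dimensions [L^2 M T^-2].
k (spring constant) has dimensions [M T^-2].
alpha (angular acceleration) has dimensions [T^-2].

Left side: [T^-2]
Right side: [L^2]

The two sides have different dimensions, so the equation is NOT dimensionally consistent.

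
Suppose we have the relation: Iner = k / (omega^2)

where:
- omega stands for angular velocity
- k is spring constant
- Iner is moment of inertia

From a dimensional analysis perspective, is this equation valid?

No

omega (angular velocity) has dimensions [T^-1].
k (spring constant) has dimensions [M T^-2].
Iner (moment of inertia) has dimensions [L^2 M].

Left side: [L^2 M]
Right side: [M]

The two sides have different dimensions, so the equation is NOT dimensionally consistent.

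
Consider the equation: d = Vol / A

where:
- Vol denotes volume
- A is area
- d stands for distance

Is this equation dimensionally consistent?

Yes

Vol (volume) has dimensions [L^3].
A (area) has dimensions [L^2].
d (distance) has dimensions [L].

Left side: [L]
Right side: [L]

Both sides have the same dimensions, so the equation is dimensionally consistent.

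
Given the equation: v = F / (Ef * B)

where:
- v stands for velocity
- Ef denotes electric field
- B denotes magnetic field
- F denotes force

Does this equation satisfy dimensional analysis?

No

v (velocity) has dimensions [L T^-1].
Ef (electric field) has dimensions [I^-1 L M T^-3].
B (magnetic field) has dimensions [I^-1 M T^-2].
F (force) has dimensions [L M T^-2].

Left side: [L T^-1]
Right side: [I^2 M^-1 T^3]

The two sides have different dimensions, so the equation is NOT dimensionally consistent.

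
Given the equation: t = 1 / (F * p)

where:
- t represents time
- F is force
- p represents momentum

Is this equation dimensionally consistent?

No

t (time) has dimensions [T].
F (force) has dimensions [L M T^-2].
p (momentum) has dimensions [L M T^-1].

Left side: [T]
Right side: [L^-2 M^-2 T^3]

The two sides have different dimensions, so the equation is NOT dimensionally consistent.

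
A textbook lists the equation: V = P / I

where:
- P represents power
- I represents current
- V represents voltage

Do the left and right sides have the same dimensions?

Yes

P (power) has dimensions [L^2 M T^-3].
I (current) has dimensions [I].
V (voltage) has dimensions [I^-1 L^2 M T^-3].

Left side: [I^-1 L^2 M T^-3]
Right side: [I^-1 L^2 M T^-3]

Both sides have the same dimensions, so the equation is dimensionally consistent.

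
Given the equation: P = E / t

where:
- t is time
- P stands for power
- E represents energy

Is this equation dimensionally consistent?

Yes

t (time) has dimensions [T].
P (power) has dimensions [L^2 M T^-3].
E (energy) has dimensions [L^2 M T^-2].

Left side: [L^2 M T^-3]
Right side: [L^2 M T^-3]

Both sides have the same dimensions, so the equation is dimensionally consistent.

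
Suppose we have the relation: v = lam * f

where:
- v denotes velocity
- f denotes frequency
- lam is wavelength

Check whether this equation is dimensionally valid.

Yes

v (velocity) has dimensions [L T^-1].
f (frequency) has dimensions [T^-1].
lam (wavelength) has dimensions [L].

Left side: [L T^-1]
Right side: [L T^-1]

Both sides have the same dimensions, so the equation is dimensionally consistent.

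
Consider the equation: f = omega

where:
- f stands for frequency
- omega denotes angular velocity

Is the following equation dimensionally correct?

Yes

f (frequency) has dimensions [T^-1].
omega (angular velocity) has dimensions [T^-1].

Left side: [T^-1]
Right side: [T^-1]

Both sides have the same dimensions, so the equation is dimensionally consistent.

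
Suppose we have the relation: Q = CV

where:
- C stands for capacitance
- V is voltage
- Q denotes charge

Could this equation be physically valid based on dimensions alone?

Yes

C (capacitance) has dimensions [I^2 L^-2 M^-1 T^4].
V (voltage) has dimensions [I^-1 L^2 M T^-3].
Q (charge) has dimensions [I T].

Left side: [I T]
Right side: [I T]

Both sides have the same dimensions, so the equation is dimensionally consistent.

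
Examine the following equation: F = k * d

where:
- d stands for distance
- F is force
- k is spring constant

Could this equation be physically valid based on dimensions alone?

Yes

d (distance) has dimensions [L].
F (force) has dimensions [L M T^-2].
k (spring constant) has dimensions [M T^-2].

Left side: [L M T^-2]
Right side: [L M T^-2]

Both sides have the same dimensions, so the equation is dimensionally consistent.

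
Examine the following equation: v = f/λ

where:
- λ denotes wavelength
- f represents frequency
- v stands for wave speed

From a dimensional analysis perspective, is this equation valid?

No

λ (wavelength) has dimensions [L].
f (frequency) has dimensions [T^-1].
v (wave speed) has dimensions [L T^-1].

Left side: [L T^-1]
Right side: [L^-1 T^-1]

The two sides have different dimensions, so the equation is NOT dimensionally consistent.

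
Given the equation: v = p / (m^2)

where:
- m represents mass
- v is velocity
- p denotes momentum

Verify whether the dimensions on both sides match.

No

m (mass) has dimensions [M].
v (velocity) has dimensions [L T^-1].
p (momentum) has dimensions [L M T^-1].

Left side: [L T^-1]
Right side: [L M^-1 T^-1]

The two sides have different dimensions, so the equation is NOT dimensionally consistent.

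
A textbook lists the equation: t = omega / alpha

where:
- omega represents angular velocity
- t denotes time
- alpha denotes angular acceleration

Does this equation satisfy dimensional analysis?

Yes

omega (angular velocity) has dimensions [T^-1].
t (time) has dimensions [T].
alpha (angular acceleration) has dimensions [T^-2].

Left side: [T]
Right side: [T]

Both sides have the same dimensions, so the equation is dimensionally consistent.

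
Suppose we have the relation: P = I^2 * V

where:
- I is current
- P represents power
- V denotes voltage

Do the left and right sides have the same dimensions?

No

I (current) has dimensions [I].
P (power) has dimensions [L^2 M T^-3].
V (voltage) has dimensions [I^-1 L^2 M T^-3].

Left side: [L^2 M T^-3]
Right side: [I L^2 M T^-3]

The two sides have different dimensions, so the equation is NOT dimensionally consistent.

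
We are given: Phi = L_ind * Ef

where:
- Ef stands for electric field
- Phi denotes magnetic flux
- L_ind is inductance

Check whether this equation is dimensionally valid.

No

Ef (electric field) has dimensions [I^-1 L M T^-3].
Phi (magnetic flux) has dimensions [I^-1 L^2 M T^-2].
L_ind (inductance) has dimensions [I^-2 L^2 M T^-2].

Left side: [I^-1 L^2 M T^-2]
Right side: [I^-3 L^3 M^2 T^-5]

The two sides have different dimensions, so the equation is NOT dimensionally consistent.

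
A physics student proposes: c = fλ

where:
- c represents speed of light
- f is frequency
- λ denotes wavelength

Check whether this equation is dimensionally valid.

Yes

c (speed of light) has dimensions [L T^-1].
f (frequency) has dimensions [T^-1].
λ (wavelength) has dimensions [L].

Left side: [L T^-1]
Right side: [L T^-1]

Both sides have the same dimensions, so the equation is dimensionally consistent.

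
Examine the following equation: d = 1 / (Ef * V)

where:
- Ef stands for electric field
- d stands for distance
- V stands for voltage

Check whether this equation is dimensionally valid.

No

Ef (electric field) has dimensions [I^-1 L M T^-3].
d (distance) has dimensions [L].
V (voltage) has dimensions [I^-1 L^2 M T^-3].

Left side: [L]
Right side: [I^2 L^-3 M^-2 T^6]

The two sides have different dimensions, so the equation is NOT dimensionally consistent.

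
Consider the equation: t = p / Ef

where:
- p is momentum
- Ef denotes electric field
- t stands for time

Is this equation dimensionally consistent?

No

p (momentum) has dimensions [L M T^-1].
Ef (electric field) has dimensions [I^-1 L M T^-3].
t (time) has dimensions [T].

Left side: [T]
Right side: [I T^2]

The two sides have different dimensions, so the equation is NOT dimensionally consistent.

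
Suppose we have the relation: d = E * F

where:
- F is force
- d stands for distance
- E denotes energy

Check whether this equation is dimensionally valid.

No

F (force) has dimensions [L M T^-2].
d (distance) has dimensions [L].
E (energy) has dimensions [L^2 M T^-2].

Left side: [L]
Right side: [L^3 M^2 T^-4]

The two sides have different dimensions, so the equation is NOT dimensionally consistent.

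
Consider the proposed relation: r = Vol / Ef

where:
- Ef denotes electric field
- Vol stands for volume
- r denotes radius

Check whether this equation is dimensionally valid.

No

Ef (electric field) has dimensions [I^-1 L M T^-3].
Vol (volume) has dimensions [L^3].
r (radius) has dimensions [L].

Left side: [L]
Right side: [I L^2 M^-1 T^3]

The two sides have different dimensions, so the equation is NOT dimensionally consistent.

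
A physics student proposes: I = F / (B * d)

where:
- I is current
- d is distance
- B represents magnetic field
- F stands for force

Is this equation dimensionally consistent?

Yes

I (current) has dimensions [I].
d (distance) has dimensions [L].
B (magnetic field) has dimensions [I^-1 M T^-2].
F (force) has dimensions [L M T^-2].

Left side: [I]
Right side: [I]

Both sides have the same dimensions, so the equation is dimensionally consistent.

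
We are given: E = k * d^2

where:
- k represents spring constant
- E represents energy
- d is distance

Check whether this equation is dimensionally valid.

Yes

k (spring constant) has dimensions [M T^-2].
E (energy) has dimensions [L^2 M T^-2].
d (distance) has dimensions [L].

Left side: [L^2 M T^-2]
Right side: [L^2 M T^-2]

Both sides have the same dimensions, so the equation is dimensionally consistent.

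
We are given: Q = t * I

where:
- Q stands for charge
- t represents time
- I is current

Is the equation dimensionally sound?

Yes

Q (charge) has dimensions [I T].
t (time) has dimensions [T].
I (current) has dimensions [I].

Left side: [I T]
Right side: [I T]

Both sides have the same dimensions, so the equation is dimensionally consistent.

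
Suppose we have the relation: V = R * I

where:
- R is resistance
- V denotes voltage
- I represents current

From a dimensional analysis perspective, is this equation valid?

Yes

R (resistance) has dimensions [I^-2 L^2 M T^-3].
V (voltage) has dimensions [I^-1 L^2 M T^-3].
I (current) has dimensions [I].

Left side: [I^-1 L^2 M T^-3]
Right side: [I^-1 L^2 M T^-3]

Both sides have the same dimensions, so the equation is dimensionally consistent.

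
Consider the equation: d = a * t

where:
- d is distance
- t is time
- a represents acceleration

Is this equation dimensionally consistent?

No

d (distance) has dimensions [L].
t (time) has dimensions [T].
a (acceleration) has dimensions [L T^-2].

Left side: [L]
Right side: [L T^-1]

The two sides have different dimensions, so the equation is NOT dimensionally consistent.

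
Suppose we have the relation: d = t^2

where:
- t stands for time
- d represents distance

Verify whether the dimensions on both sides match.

No

t (time) has dimensions [T].
d (distance) has dimensions [L].

Left side: [L]
Right side: [T^2]

The two sides have different dimensions, so the equation is NOT dimensionally consistent.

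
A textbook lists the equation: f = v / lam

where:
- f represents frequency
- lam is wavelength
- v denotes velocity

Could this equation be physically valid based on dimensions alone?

Yes

f (frequency) has dimensions [T^-1].
lam (wavelength) has dimensions [L].
v (velocity) has dimensions [L T^-1].

Left side: [T^-1]
Right side: [T^-1]

Both sides have the same dimensions, so the equation is dimensionally consistent.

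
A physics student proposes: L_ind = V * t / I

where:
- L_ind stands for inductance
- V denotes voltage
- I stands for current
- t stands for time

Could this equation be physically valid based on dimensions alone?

Yes

L_ind (inductance) has dimensions [I^-2 L^2 M T^-2].
V (voltage) has dimensions [I^-1 L^2 M T^-3].
I (current) has dimensions [I].
t (time) has dimensions [T].

Left side: [I^-2 L^2 M T^-2]
Right side: [I^-2 L^2 M T^-2]

Both sides have the same dimensions, so the equation is dimensionally consistent.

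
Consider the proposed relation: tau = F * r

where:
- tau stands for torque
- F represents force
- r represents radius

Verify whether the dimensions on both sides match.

Yes

tau (torque) has dimensions [L^2 M T^-2].
F (force) has dimensions [L M T^-2].
r (radius) has dimensions [L].

Left side: [L^2 M T^-2]
Right side: [L^2 M T^-2]

Both sides have the same dimensions, so the equation is dimensionally consistent.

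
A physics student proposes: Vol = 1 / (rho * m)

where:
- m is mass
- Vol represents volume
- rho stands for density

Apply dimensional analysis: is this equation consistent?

No

m (mass) has dimensions [M].
Vol (volume) has dimensions [L^3].
rho (density) has dimensions [L^-3 M].

Left side: [L^3]
Right side: [L^3 M^-2]

The two sides have different dimensions, so the equation is NOT dimensionally consistent.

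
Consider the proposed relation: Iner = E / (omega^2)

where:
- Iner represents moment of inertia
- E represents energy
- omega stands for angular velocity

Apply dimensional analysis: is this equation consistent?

Yes

Iner (moment of inertia) has dimensions [L^2 M].
E (energy) has dimensions [L^2 M T^-2].
omega (angular velocity) has dimensions [T^-1].

Left side: [L^2 M]
Right side: [L^2 M]

Both sides have the same dimensions, so the equation is dimensionally consistent.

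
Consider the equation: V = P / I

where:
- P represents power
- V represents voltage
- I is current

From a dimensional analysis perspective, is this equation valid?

Yes

P (power) has dimensions [L^2 M T^-3].
V (voltage) has dimensions [I^-1 L^2 M T^-3].
I (current) has dimensions [I].

Left side: [I^-1 L^2 M T^-3]
Right side: [I^-1 L^2 M T^-3]

Both sides have the same dimensions, so the equation is dimensionally consistent.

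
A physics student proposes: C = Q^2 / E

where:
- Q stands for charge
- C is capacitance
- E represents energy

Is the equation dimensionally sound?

Yes

Q (charge) has dimensions [I T].
C (capacitance) has dimensions [I^2 L^-2 M^-1 T^4].
E (energy) has dimensions [L^2 M T^-2].

Left side: [I^2 L^-2 M^-1 T^4]
Right side: [I^2 L^-2 M^-1 T^4]

Both sides have the same dimensions, so the equation is dimensionally consistent.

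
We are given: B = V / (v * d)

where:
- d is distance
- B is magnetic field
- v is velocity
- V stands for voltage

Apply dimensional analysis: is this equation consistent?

Yes

d (distance) has dimensions [L].
B (magnetic field) has dimensions [I^-1 M T^-2].
v (velocity) has dimensions [L T^-1].
V (voltage) has dimensions [I^-1 L^2 M T^-3].

Left side: [I^-1 M T^-2]
Right side: [I^-1 M T^-2]

Both sides have the same dimensions, so the equation is dimensionally consistent.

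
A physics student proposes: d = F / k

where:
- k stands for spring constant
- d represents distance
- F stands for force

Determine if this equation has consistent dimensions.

Yes

k (spring constant) has dimensions [M T^-2].
d (distance) has dimensions [L].
F (force) has dimensions [L M T^-2].

Left side: [L]
Right side: [L]

Both sides have the same dimensions, so the equation is dimensionally consistent.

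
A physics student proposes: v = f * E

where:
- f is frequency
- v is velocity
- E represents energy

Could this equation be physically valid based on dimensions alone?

No

f (frequency) has dimensions [T^-1].
v (velocity) has dimensions [L T^-1].
E (energy) has dimensions [L^2 M T^-2].

Left side: [L T^-1]
Right side: [L^2 M T^-3]

The two sides have different dimensions, so the equation is NOT dimensionally consistent.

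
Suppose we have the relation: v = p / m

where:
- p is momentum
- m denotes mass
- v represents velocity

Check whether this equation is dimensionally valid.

Yes

p (momentum) has dimensions [L M T^-1].
m (mass) has dimensions [M].
v (velocity) has dimensions [L T^-1].

Left side: [L T^-1]
Right side: [L T^-1]

Both sides have the same dimensions, so the equation is dimensionally consistent.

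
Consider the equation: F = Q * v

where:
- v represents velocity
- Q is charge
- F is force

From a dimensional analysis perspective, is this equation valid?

No

v (velocity) has dimensions [L T^-1].
Q (charge) has dimensions [I T].
F (force) has dimensions [L M T^-2].

Left side: [L M T^-2]
Right side: [I L]

The two sides have different dimensions, so the equation is NOT dimensionally consistent.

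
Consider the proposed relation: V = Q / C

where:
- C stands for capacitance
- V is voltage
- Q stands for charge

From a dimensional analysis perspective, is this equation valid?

Yes

C (capacitance) has dimensions [I^2 L^-2 M^-1 T^4].
V (voltage) has dimensions [I^-1 L^2 M T^-3].
Q (charge) has dimensions [I T].

Left side: [I^-1 L^2 M T^-3]
Right side: [I^-1 L^2 M T^-3]

Both sides have the same dimensions, so the equation is dimensionally consistent.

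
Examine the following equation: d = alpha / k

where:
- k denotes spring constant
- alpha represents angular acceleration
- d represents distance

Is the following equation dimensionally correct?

No

k (spring constant) has dimensions [M T^-2].
alpha (angular acceleration) has dimensions [T^-2].
d (distance) has dimensions [L].

Left side: [L]
Right side: [M^-1]

The two sides have different dimensions, so the equation is NOT dimensionally consistent.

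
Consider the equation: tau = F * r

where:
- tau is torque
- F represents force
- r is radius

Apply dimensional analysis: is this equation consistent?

Yes

tau (torque) has dimensions [L^2 M T^-2].
F (force) has dimensions [L M T^-2].
r (radius) has dimensions [L].

Left side: [L^2 M T^-2]
Right side: [L^2 M T^-2]

Both sides have the same dimensions, so the equation is dimensionally consistent.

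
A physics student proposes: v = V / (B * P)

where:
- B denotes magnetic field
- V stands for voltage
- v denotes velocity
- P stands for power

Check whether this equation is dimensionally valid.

No

B (magnetic field) has dimensions [I^-1 M T^-2].
V (voltage) has dimensions [I^-1 L^2 M T^-3].
v (velocity) has dimensions [L T^-1].
P (power) has dimensions [L^2 M T^-3].

Left side: [L T^-1]
Right side: [M^-1 T^2]

The two sides have different dimensions, so the equation is NOT dimensionally consistent.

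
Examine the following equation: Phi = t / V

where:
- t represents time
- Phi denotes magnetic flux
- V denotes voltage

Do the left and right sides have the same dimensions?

No

t (time) has dimensions [T].
Phi (magnetic flux) has dimensions [I^-1 L^2 M T^-2].
V (voltage) has dimensions [I^-1 L^2 M T^-3].

Left side: [I^-1 L^2 M T^-2]
Right side: [I L^-2 M^-1 T^4]

The two sides have different dimensions, so the equation is NOT dimensionally consistent.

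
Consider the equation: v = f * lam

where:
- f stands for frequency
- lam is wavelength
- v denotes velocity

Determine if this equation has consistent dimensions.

Yes

f (frequency) has dimensions [T^-1].
lam (wavelength) has dimensions [L].
v (velocity) has dimensions [L T^-1].

Left side: [L T^-1]
Right side: [L T^-1]

Both sides have the same dimensions, so the equation is dimensionally consistent.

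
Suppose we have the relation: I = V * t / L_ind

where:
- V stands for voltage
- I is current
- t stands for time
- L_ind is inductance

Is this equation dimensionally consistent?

Yes

V (voltage) has dimensions [I^-1 L^2 M T^-3].
I (current) has dimensions [I].
t (time) has dimensions [T].
L_ind (inductance) has dimensions [I^-2 L^2 M T^-2].

Left side: [I]
Right side: [I]

Both sides have the same dimensions, so the equation is dimensionally consistent.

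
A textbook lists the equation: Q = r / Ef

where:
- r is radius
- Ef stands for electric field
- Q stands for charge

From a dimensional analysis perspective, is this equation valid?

No

r (radius) has dimensions [L].
Ef (electric field) has dimensions [I^-1 L M T^-3].
Q (charge) has dimensions [I T].

Left side: [I T]
Right side: [I M^-1 T^3]

The two sides have different dimensions, so the equation is NOT dimensionally consistent.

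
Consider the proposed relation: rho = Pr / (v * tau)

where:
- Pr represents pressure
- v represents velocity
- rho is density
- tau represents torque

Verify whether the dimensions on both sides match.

No

Pr (pressure) has dimensions [L^-1 M T^-2].
v (velocity) has dimensions [L T^-1].
rho (density) has dimensions [L^-3 M].
tau (torque) has dimensions [L^2 M T^-2].

Left side: [L^-3 M]
Right side: [L^-4 T]

The two sides have different dimensions, so the equation is NOT dimensionally consistent.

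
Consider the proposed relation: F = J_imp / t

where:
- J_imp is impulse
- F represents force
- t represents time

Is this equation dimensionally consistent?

Yes

J_imp (impulse) has dimensions [L M T^-1].
F (force) has dimensions [L M T^-2].
t (time) has dimensions [T].

Left side: [L M T^-2]
Right side: [L M T^-2]

Both sides have the same dimensions, so the equation is dimensionally consistent.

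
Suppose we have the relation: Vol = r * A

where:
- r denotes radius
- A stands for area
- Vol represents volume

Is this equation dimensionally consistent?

Yes

r (radius) has dimensions [L].
A (area) has dimensions [L^2].
Vol (volume) has dimensions [L^3].

Left side: [L^3]
Right side: [L^3]

Both sides have the same dimensions, so the equation is dimensionally consistent.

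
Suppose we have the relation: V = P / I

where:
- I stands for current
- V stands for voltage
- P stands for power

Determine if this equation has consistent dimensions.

Yes

I (current) has dimensions [I].
V (voltage) has dimensions [I^-1 L^2 M T^-3].
P (power) has dimensions [L^2 M T^-3].

Left side: [I^-1 L^2 M T^-3]
Right side: [I^-1 L^2 M T^-3]

Both sides have the same dimensions, so the equation is dimensionally consistent.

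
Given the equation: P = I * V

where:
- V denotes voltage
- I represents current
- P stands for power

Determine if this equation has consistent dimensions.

Yes

V (voltage) has dimensions [I^-1 L^2 M T^-3].
I (current) has dimensions [I].
P (power) has dimensions [L^2 M T^-3].

Left side: [L^2 M T^-3]
Right side: [L^2 M T^-3]

Both sides have the same dimensions, so the equation is dimensionally consistent.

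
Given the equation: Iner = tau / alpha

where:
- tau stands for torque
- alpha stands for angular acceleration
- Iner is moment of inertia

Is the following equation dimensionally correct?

Yes

tau (torque) has dimensions [L^2 M T^-2].
alpha (angular acceleration) has dimensions [T^-2].
Iner (moment of inertia) has dimensions [L^2 M].

Left side: [L^2 M]
Right side: [L^2 M]

Both sides have the same dimensions, so the equation is dimensionally consistent.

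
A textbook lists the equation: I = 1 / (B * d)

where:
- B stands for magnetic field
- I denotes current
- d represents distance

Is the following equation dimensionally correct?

No

B (magnetic field) has dimensions [I^-1 M T^-2].
I (current) has dimensions [I].
d (distance) has dimensions [L].

Left side: [I]
Right side: [I L^-1 M^-1 T^2]

The two sides have different dimensions, so the equation is NOT dimensionally consistent.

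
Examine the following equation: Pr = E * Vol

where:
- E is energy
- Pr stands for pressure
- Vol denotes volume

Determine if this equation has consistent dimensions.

No

E (energy) has dimensions [L^2 M T^-2].
Pr (pressure) has dimensions [L^-1 M T^-2].
Vol (volume) has dimensions [L^3].

Left side: [L^-1 M T^-2]
Right side: [L^5 M T^-2]

The two sides have different dimensions, so the equation is NOT dimensionally consistent.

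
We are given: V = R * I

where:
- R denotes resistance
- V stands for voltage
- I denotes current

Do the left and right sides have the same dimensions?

Yes

R (resistance) has dimensions [I^-2 L^2 M T^-3].
V (voltage) has dimensions [I^-1 L^2 M T^-3].
I (current) has dimensions [I].

Left side: [I^-1 L^2 M T^-3]
Right side: [I^-1 L^2 M T^-3]

Both sides have the same dimensions, so the equation is dimensionally consistent.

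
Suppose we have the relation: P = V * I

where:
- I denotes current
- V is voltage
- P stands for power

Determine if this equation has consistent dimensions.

Yes

I (current) has dimensions [I].
V (voltage) has dimensions [I^-1 L^2 M T^-3].
P (power) has dimensions [L^2 M T^-3].

Left side: [L^2 M T^-3]
Right side: [L^2 M T^-3]

Both sides have the same dimensions, so the equation is dimensionally consistent.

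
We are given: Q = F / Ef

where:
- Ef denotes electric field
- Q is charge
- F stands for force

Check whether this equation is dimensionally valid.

Yes

Ef (electric field) has dimensions [I^-1 L M T^-3].
Q (charge) has dimensions [I T].
F (force) has dimensions [L M T^-2].

Left side: [I T]
Right side: [I T]

Both sides have the same dimensions, so the equation is dimensionally consistent.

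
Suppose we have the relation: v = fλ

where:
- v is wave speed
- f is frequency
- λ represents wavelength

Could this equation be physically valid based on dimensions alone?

Yes

v (wave speed) has dimensions [L T^-1].
f (frequency) has dimensions [T^-1].
λ (wavelength) has dimensions [L].

Left side: [L T^-1]
Right side: [L T^-1]

Both sides have the same dimensions, so the equation is dimensionally consistent.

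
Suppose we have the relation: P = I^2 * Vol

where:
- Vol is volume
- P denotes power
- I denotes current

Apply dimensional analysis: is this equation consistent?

No

Vol (volume) has dimensions [L^3].
P (power) has dimensions [L^2 M T^-3].
I (current) has dimensions [I].

Left side: [L^2 M T^-3]
Right side: [I^2 L^3]

The two sides have different dimensions, so the equation is NOT dimensionally consistent.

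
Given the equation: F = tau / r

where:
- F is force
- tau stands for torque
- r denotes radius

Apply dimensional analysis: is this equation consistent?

Yes

F (force) has dimensions [L M T^-2].
tau (torque) has dimensions [L^2 M T^-2].
r (radius) has dimensions [L].

Left side: [L M T^-2]
Right side: [L M T^-2]

Both sides have the same dimensions, so the equation is dimensionally consistent.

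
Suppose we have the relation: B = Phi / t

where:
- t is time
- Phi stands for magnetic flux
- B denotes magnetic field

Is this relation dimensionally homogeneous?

No

t (time) has dimensions [T].
Phi (magnetic flux) has dimensions [I^-1 L^2 M T^-2].
B (magnetic field) has dimensions [I^-1 M T^-2].

Left side: [I^-1 M T^-2]
Right side: [I^-1 L^2 M T^-3]

The two sides have different dimensions, so the equation is NOT dimensionally consistent.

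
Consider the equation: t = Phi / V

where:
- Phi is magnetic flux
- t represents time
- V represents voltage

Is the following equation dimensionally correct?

Yes

Phi (magnetic flux) has dimensions [I^-1 L^2 M T^-2].
t (time) has dimensions [T].
V (voltage) has dimensions [I^-1 L^2 M T^-3].

Left side: [T]
Right side: [T]

Both sides have the same dimensions, so the equation is dimensionally consistent.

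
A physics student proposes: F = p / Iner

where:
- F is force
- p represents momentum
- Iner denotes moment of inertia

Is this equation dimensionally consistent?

No

F (force) has dimensions [L M T^-2].
p (momentum) has dimensions [L M T^-1].
Iner (moment of inertia) has dimensions [L^2 M].

Left side: [L M T^-2]
Right side: [L^-1 T^-1]

The two sides have different dimensions, so the equation is NOT dimensionally consistent.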